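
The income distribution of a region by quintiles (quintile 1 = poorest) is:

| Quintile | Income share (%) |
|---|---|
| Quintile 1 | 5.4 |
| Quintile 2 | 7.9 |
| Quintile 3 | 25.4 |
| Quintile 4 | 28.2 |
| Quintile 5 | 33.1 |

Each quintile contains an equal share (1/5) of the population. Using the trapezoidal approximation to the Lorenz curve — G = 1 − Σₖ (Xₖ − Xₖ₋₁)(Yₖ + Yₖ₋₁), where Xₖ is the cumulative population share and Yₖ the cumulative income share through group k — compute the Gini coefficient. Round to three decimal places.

0.303

Cumulative income shares Yₖ: 0.0540, 0.1330, 0.3870, 0.6690, 1.0000
Σ (Xₖ−Xₖ₋₁)(Yₖ+Yₖ₋₁) = (1/5)(0.0540+0.0000) + (1/5)(0.1330+0.0540) + (1/5)(0.3870+0.1330) + (1/5)(0.6690+0.3870) + (1/5)(1.0000+0.6690)
  = 0.0108 + 0.0374 + 0.1040 + 0.2112 + 0.3338 = 0.6972
G = 1 − 0.6972 = 0.3028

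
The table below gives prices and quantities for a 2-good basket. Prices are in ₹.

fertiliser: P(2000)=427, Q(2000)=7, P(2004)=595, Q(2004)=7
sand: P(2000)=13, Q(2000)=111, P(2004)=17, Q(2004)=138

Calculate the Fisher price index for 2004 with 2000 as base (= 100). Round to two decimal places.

136.34

Laspeyres component (base-period weights):
ΣP(2004)Q(2000) = 595×7 + 17×111 = 4165 + 1887 = 6052
ΣP(2000)Q(2000) = 427×7 + 13×111 = 2989 + 1443 = 4432
L = 6052 / 4432 × 100 = 136.5523
Paasche component (current-period weights):
ΣP(2004)Q(2004) = 595×7 + 17×138 = 4165 + 2346 = 6511
ΣP(2000)Q(2004) = 427×7 + 13×138 = 2989 + 1794 = 4783
P = 6511 / 4783 × 100 = 136.1280
Fisher = √(L × P) = √(136.5523 × 136.1280) = 136.3400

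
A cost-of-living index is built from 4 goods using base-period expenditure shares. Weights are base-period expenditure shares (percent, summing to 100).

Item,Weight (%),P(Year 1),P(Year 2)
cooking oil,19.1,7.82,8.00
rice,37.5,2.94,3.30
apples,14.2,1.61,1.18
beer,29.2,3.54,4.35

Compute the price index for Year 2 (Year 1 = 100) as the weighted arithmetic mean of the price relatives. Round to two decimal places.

107.92

cooking oil: 19.1 × (8.00/7.82) = 19.1 × 1.023018 = 19.5396
rice: 37.5 × (3.30/2.94) = 37.5 × 1.122449 = 42.0918
apples: 14.2 × (1.18/1.61) = 14.2 × 0.732919 = 10.4075
beer: 29.2 × (4.35/3.54) = 29.2 × 1.228814 = 35.8814
Index = Σ wᵢ·(p₁ᵢ/p₀ᵢ) = 19.5396 + 42.0918 + 10.4075 + 35.8814 = 107.9203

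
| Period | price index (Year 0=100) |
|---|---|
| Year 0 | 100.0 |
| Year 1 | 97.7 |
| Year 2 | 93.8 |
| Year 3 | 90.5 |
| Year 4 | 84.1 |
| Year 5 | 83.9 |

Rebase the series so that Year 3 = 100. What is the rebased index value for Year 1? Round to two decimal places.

107.96

Rebased(Year 1) = 97.7 / 90.5 × 100 = 107.9558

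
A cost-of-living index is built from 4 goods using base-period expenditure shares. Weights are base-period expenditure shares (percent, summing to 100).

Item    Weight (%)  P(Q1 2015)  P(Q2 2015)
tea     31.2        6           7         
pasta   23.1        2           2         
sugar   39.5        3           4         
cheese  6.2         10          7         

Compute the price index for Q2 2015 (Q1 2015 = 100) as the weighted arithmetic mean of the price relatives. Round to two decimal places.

116.51

tea: 31.2 × (7/6) = 31.2 × 1.166667 = 36.4000
pasta: 23.1 × (2/2) = 23.1 × 1.000000 = 23.1000
sugar: 39.5 × (4/3) = 39.5 × 1.333333 = 52.6667
cheese: 6.2 × (7/10) = 6.2 × 0.700000 = 4.3400
Index = Σ wᵢ·(p₁ᵢ/p₀ᵢ) = 36.4000 + 23.1000 + 52.6667 + 4.3400 = 116.5067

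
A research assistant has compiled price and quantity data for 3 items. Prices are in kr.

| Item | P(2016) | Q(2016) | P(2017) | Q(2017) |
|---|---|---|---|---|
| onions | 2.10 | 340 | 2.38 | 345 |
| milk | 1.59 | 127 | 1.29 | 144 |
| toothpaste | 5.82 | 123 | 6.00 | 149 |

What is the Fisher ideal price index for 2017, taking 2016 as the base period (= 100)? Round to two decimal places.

104.63

Laspeyres component (base-period weights):
ΣP(2017)Q(2016) = 2.38×340 + 1.29×127 + 6.00×123 = 809.2 + 163.83 + 738 = 1711.03
ΣP(2016)Q(2016) = 2.10×340 + 1.59×127 + 5.82×123 = 714 + 201.93 + 715.86 = 1631.79
L = 1711.03 / 1631.79 × 100 = 104.8560
Paasche component (current-period weights):
ΣP(2017)Q(2017) = 2.38×345 + 1.29×144 + 6.00×149 = 821.1 + 185.76 + 894 = 1900.86
ΣP(2016)Q(2017) = 2.10×345 + 1.59×144 + 5.82×149 = 724.5 + 228.96 + 867.18 = 1820.64
P = 1900.86 / 1820.64 × 100 = 104.4061
Fisher = √(L × P) = √(104.8560 × 104.4061) = 104.6308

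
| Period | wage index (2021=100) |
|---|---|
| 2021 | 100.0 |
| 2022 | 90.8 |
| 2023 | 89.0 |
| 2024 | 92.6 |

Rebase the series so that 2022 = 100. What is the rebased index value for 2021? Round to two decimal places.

110.13

Rebased(2021) = 100.0 / 90.8 × 100 = 110.1322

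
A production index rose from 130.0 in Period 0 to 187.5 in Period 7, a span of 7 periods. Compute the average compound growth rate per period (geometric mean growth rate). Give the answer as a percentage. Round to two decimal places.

5.37%

Growth factor = (187.5/130.0)^(1/7) = (1.442308)^(1/7) = 1.053714
Growth rate = 1.053714 − 1 = 0.053714 = 5.3714%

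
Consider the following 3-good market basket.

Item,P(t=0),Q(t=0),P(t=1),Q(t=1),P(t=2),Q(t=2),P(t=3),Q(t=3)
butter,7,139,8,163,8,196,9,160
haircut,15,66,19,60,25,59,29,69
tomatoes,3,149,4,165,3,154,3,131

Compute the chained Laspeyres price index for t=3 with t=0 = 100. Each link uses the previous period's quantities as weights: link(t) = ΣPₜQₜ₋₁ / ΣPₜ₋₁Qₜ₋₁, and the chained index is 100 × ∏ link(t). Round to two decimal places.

Link t=0→t=1:
ΣP(t=1)Q(t=0) = 8×139 + 19×66 + 4×149 = 1112 + 1254 + 596 = 2962
ΣP(t=0)Q(t=0) = 7×139 + 15×66 + 3×149 = 973 + 990 + 447 = 2410
link = 2962/2410 = 1.229046
Link t=1→t=2:
ΣP(t=2)Q(t=1) = 8×163 + 25×60 + 3×165 = 1304 + 1500 + 495 = 3299
ΣP(t=1)Q(t=1) = 8×163 + 19×60 + 4×165 = 1304 + 1140 + 660 = 3104
link = 3299/3104 = 1.062822
Link t=2→t=3:
ΣP(t=3)Q(t=2) = 9×196 + 29×59 + 3×154 = 1764 + 1711 + 462 = 3937
ΣP(t=2)Q(t=2) = 8×196 + 25×59 + 3×154 = 1568 + 1475 + 462 = 3505
link = 3937/3505 = 1.123252
Chained index = 100 × 1.229046 × 1.062822 × 1.123252 = 146.7256

146.73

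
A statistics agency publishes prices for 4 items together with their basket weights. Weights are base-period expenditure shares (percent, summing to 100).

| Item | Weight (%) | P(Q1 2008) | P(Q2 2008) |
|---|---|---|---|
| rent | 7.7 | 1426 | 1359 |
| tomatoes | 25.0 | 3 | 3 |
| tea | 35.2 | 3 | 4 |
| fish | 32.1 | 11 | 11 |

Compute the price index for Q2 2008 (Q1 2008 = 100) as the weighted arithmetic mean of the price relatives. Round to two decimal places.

rent: 7.7 × (1359/1426) = 7.7 × 0.953015 = 7.3382
tomatoes: 25.0 × (3/3) = 25.0 × 1.000000 = 25.0000
tea: 35.2 × (4/3) = 35.2 × 1.333333 = 46.9333
fish: 32.1 × (11/11) = 32.1 × 1.000000 = 32.1000
Index = Σ wᵢ·(p₁ᵢ/p₀ᵢ) = 7.3382 + 25.0000 + 46.9333 + 32.1000 = 111.3716

111.37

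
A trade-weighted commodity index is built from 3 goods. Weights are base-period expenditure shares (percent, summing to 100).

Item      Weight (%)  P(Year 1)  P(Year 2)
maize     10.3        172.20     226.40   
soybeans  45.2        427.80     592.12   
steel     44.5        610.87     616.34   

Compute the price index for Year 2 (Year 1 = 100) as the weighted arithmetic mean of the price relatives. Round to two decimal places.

121.00

maize: 10.3 × (226.40/172.20) = 10.3 × 1.314750 = 13.5419
soybeans: 45.2 × (592.12/427.80) = 45.2 × 1.384105 = 62.5615
steel: 44.5 × (616.34/610.87) = 44.5 × 1.008954 = 44.8985
Index = Σ wᵢ·(p₁ᵢ/p₀ᵢ) = 13.5419 + 62.5615 + 44.8985 = 121.0019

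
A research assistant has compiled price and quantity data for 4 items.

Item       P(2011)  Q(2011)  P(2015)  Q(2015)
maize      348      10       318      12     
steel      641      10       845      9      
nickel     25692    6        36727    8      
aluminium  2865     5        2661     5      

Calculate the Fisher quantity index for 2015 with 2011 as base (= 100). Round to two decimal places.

129.35

Laspeyres component (base-period weights):
ΣP(2011)Q(2015) = 348×12 + 641×9 + 25692×8 + 2865×5 = 4176 + 5769 + 205536 + 14325 = 229806
ΣP(2011)Q(2011) = 348×10 + 641×10 + 25692×6 + 2865×5 = 3480 + 6410 + 154152 + 14325 = 178367
L = 229806 / 178367 × 100 = 128.8389
Paasche component (current-period weights):
ΣP(2015)Q(2015) = 318×12 + 845×9 + 36727×8 + 2661×5 = 3816 + 7605 + 293816 + 13305 = 318542
ΣP(2015)Q(2011) = 318×10 + 845×10 + 36727×6 + 2661×5 = 3180 + 8450 + 220362 + 13305 = 245297
P = 318542 / 245297 × 100 = 129.8597
Fisher = √(L × P) = √(128.8389 × 129.8597) = 129.3483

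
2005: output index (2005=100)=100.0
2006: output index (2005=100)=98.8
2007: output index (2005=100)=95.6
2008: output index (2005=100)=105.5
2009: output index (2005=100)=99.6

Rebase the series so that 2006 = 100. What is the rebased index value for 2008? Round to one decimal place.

Rebased(2008) = 105.5 / 98.8 × 100 = 106.7814

106.8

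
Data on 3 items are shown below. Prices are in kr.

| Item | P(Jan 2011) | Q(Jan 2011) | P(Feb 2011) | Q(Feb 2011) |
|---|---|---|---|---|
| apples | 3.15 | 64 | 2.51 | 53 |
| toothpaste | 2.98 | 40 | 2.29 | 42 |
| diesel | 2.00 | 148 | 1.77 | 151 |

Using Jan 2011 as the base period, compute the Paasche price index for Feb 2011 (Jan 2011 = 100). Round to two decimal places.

Paasche price index uses current-period quantities as weights.
ΣP(Feb 2011)·Q(Feb 2011) = 2.51×53 + 2.29×42 + 1.77×151 = 133.03 + 96.18 + 267.27 = 496.48
ΣP(Jan 2011)·Q(Feb 2011) = 3.15×53 + 2.98×42 + 2.00×151 = 166.95 + 125.16 + 302 = 594.11
Index = 496.48 / 594.11 × 100 = 83.5670

83.57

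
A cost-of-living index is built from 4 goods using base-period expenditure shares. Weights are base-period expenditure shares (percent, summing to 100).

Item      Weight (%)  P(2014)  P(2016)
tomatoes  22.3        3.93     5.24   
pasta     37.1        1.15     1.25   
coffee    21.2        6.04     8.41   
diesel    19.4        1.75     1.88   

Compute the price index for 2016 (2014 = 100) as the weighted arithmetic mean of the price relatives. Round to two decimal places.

tomatoes: 22.3 × (5.24/3.93) = 22.3 × 1.333333 = 29.7333
pasta: 37.1 × (1.25/1.15) = 37.1 × 1.086957 = 40.3261
coffee: 21.2 × (8.41/6.04) = 21.2 × 1.392384 = 29.5185
diesel: 19.4 × (1.88/1.75) = 19.4 × 1.074286 = 20.8411
Index = Σ wᵢ·(p₁ᵢ/p₀ᵢ) = 29.7333 + 40.3261 + 29.5185 + 20.8411 = 120.4191

120.42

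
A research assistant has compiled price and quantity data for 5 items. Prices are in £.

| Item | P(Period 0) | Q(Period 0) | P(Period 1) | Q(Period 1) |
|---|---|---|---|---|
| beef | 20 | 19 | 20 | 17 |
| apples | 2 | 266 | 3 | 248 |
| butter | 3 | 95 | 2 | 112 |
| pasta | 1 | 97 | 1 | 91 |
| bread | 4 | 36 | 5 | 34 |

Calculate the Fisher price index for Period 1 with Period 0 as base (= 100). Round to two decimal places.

Laspeyres component (base-period weights):
ΣP(Period 1)Q(Period 0) = 20×19 + 3×266 + 2×95 + 1×97 + 5×36 = 380 + 798 + 190 + 97 + 180 = 1645
ΣP(Period 0)Q(Period 0) = 20×19 + 2×266 + 3×95 + 1×97 + 4×36 = 380 + 532 + 285 + 97 + 144 = 1438
L = 1645 / 1438 × 100 = 114.3950
Paasche component (current-period weights):
ΣP(Period 1)Q(Period 1) = 20×17 + 3×248 + 2×112 + 1×91 + 5×34 = 340 + 744 + 224 + 91 + 170 = 1569
ΣP(Period 0)Q(Period 1) = 20×17 + 2×248 + 3×112 + 1×91 + 4×34 = 340 + 496 + 336 + 91 + 136 = 1399
P = 1569 / 1399 × 100 = 112.1515
Fisher = √(L × P) = √(114.3950 × 112.1515) = 113.2677

113.27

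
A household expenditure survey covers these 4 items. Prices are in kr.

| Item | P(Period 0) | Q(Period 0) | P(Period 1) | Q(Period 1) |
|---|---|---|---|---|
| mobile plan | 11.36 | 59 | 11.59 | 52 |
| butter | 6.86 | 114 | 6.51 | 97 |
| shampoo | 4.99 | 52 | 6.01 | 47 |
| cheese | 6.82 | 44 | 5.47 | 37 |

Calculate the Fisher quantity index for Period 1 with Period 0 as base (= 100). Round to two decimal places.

Laspeyres component (base-period weights):
ΣP(Period 0)Q(Period 1) = 11.36×52 + 6.86×97 + 4.99×47 + 6.82×37 = 590.72 + 665.42 + 234.53 + 252.34 = 1743.01
ΣP(Period 0)Q(Period 0) = 11.36×59 + 6.86×114 + 4.99×52 + 6.82×44 = 670.24 + 782.04 + 259.48 + 300.08 = 2011.84
L = 1743.01 / 2011.84 × 100 = 86.6376
Paasche component (current-period weights):
ΣP(Period 1)Q(Period 1) = 11.59×52 + 6.51×97 + 6.01×47 + 5.47×37 = 602.68 + 631.47 + 282.47 + 202.39 = 1719.01
ΣP(Period 1)Q(Period 0) = 11.59×59 + 6.51×114 + 6.01×52 + 5.47×44 = 683.81 + 742.14 + 312.52 + 240.68 = 1979.15
P = 1719.01 / 1979.15 × 100 = 86.8560
Fisher = √(L × P) = √(86.6376 × 86.8560) = 86.7467

86.75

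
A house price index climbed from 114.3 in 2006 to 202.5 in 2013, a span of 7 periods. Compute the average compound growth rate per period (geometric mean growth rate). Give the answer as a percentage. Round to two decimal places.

Growth factor = (202.5/114.3)^(1/7) = (1.771654)^(1/7) = 1.085132
Growth rate = 1.085132 − 1 = 0.085132 = 8.5132%

8.51%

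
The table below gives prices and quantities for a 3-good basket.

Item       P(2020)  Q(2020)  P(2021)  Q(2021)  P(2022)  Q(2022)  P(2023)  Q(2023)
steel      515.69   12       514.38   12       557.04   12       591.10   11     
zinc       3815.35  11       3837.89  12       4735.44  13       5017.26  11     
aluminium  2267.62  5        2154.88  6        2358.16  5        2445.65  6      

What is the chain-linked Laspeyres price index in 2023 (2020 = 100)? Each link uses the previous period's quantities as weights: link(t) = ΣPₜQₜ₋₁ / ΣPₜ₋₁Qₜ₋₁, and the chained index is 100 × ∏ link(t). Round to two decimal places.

125.20

Link 2020→2021:
ΣP(2021)Q(2020) = 514.38×12 + 3837.89×11 + 2154.88×5 = 6172.56 + 42216.79 + 10774.4 = 59163.75
ΣP(2020)Q(2020) = 515.69×12 + 3815.35×11 + 2267.62×5 = 6188.28 + 41968.85 + 11338.1 = 59495.23
link = 59163.75/59495.23 = 0.994428
Link 2021→2022:
ΣP(2022)Q(2021) = 557.04×12 + 4735.44×12 + 2358.16×6 = 6684.48 + 56825.28 + 14148.96 = 77658.72
ΣP(2021)Q(2021) = 514.38×12 + 3837.89×12 + 2154.88×6 = 6172.56 + 46054.68 + 12929.28 = 65156.52
link = 77658.72/65156.52 = 1.191879
Link 2022→2023:
ΣP(2023)Q(2022) = 591.10×12 + 5017.26×13 + 2445.65×5 = 7093.2 + 65224.38 + 12228.25 = 84545.83
ΣP(2022)Q(2022) = 557.04×12 + 4735.44×13 + 2358.16×5 = 6684.48 + 61560.72 + 11790.8 = 80036
link = 84545.83/80036 = 1.056348
Chained index = 100 × 0.994428 × 1.191879 × 1.056348 = 125.2024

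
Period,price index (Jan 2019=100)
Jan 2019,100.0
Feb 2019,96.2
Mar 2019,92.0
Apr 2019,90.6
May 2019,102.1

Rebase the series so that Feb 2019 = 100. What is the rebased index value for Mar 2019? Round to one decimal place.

Rebased(Mar 2019) = 92.0 / 96.2 × 100 = 95.6341

95.6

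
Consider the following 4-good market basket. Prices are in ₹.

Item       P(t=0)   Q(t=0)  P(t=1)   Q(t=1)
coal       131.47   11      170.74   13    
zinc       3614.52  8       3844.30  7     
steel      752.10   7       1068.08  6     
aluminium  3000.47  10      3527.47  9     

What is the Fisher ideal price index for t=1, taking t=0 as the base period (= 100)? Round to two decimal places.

Laspeyres component (base-period weights):
ΣP(t=1)Q(t=0) = 170.74×11 + 3844.30×8 + 1068.08×7 + 3527.47×10 = 1878.14 + 30754.4 + 7476.56 + 35274.7 = 75383.8
ΣP(t=0)Q(t=0) = 131.47×11 + 3614.52×8 + 752.10×7 + 3000.47×10 = 1446.17 + 28916.16 + 5264.7 + 30004.7 = 65631.73
L = 75383.8 / 65631.73 × 100 = 114.8588
Paasche component (current-period weights):
ΣP(t=1)Q(t=1) = 170.74×13 + 3844.30×7 + 1068.08×6 + 3527.47×9 = 2219.62 + 26910.1 + 6408.48 + 31747.23 = 67285.43
ΣP(t=0)Q(t=1) = 131.47×13 + 3614.52×7 + 752.10×6 + 3000.47×9 = 1709.11 + 25301.64 + 4512.6 + 27004.23 = 58527.58
P = 67285.43 / 58527.58 × 100 = 114.9636
Fisher = √(L × P) = √(114.8588 × 114.9636) = 114.9112

114.91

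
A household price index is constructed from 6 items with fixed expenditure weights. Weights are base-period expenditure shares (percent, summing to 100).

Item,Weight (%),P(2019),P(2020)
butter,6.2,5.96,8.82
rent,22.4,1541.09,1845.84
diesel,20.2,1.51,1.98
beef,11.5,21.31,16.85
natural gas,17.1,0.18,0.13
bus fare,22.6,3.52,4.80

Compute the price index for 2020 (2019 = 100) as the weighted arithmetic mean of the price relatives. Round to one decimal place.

butter: 6.2 × (8.82/5.96) = 6.2 × 1.479866 = 9.1752
rent: 22.4 × (1845.84/1541.09) = 22.4 × 1.197750 = 26.8296
diesel: 20.2 × (1.98/1.51) = 20.2 × 1.311258 = 26.4874
beef: 11.5 × (16.85/21.31) = 11.5 × 0.790709 = 9.0931
natural gas: 17.1 × (0.13/0.18) = 17.1 × 0.722222 = 12.3500
bus fare: 22.6 × (4.80/3.52) = 22.6 × 1.363636 = 30.8182
Index = Σ wᵢ·(p₁ᵢ/p₀ᵢ) = 9.1752 + 26.8296 + 26.4874 + 9.0931 + 12.3500 + 30.8182 = 114.7535

114.8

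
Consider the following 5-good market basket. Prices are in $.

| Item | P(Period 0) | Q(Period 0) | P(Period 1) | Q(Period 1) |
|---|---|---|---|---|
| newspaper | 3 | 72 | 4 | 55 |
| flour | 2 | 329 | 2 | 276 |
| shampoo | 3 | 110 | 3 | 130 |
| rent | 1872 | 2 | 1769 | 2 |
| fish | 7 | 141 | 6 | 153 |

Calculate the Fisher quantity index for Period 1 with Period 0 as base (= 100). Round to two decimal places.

99.52

Laspeyres component (base-period weights):
ΣP(Period 0)Q(Period 1) = 3×55 + 2×276 + 3×130 + 1872×2 + 7×153 = 165 + 552 + 390 + 3744 + 1071 = 5922
ΣP(Period 0)Q(Period 0) = 3×72 + 2×329 + 3×110 + 1872×2 + 7×141 = 216 + 658 + 330 + 3744 + 987 = 5935
L = 5922 / 5935 × 100 = 99.7810
Paasche component (current-period weights):
ΣP(Period 1)Q(Period 1) = 4×55 + 2×276 + 3×130 + 1769×2 + 6×153 = 220 + 552 + 390 + 3538 + 918 = 5618
ΣP(Period 1)Q(Period 0) = 4×72 + 2×329 + 3×110 + 1769×2 + 6×141 = 288 + 658 + 330 + 3538 + 846 = 5660
P = 5618 / 5660 × 100 = 99.2580
Fisher = √(L × P) = √(99.7810 × 99.2580) = 99.5191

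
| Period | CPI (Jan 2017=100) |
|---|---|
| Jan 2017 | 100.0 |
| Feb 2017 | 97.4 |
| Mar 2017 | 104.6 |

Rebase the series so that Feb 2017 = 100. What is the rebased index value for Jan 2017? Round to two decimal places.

102.67

Rebased(Jan 2017) = 100.0 / 97.4 × 100 = 102.6694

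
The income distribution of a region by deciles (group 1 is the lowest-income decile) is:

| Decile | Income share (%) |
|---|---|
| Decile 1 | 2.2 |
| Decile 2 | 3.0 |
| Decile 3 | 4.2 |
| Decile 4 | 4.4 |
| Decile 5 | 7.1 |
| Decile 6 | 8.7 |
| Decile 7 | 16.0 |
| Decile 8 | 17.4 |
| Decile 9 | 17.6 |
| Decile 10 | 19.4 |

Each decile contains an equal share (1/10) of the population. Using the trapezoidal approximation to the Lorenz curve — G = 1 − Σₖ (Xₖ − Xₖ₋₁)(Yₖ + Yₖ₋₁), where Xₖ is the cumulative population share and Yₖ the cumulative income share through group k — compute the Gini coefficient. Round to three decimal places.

0.359

Cumulative income shares Yₖ: 0.0220, 0.0520, 0.0940, 0.1380, 0.2090, 0.2960, 0.4560, 0.6300, 0.8060, 1.0000
Σ (Xₖ−Xₖ₋₁)(Yₖ+Yₖ₋₁) = (1/10)(0.0220+0.0000) + (1/10)(0.0520+0.0220) + (1/10)(0.0940+0.0520) + (1/10)(0.1380+0.0940) + (1/10)(0.2090+0.1380) + (1/10)(0.2960+0.2090) + (1/10)(0.4560+0.2960) + (1/10)(0.6300+0.4560) + (1/10)(0.8060+0.6300) + (1/10)(1.0000+0.8060)
  = 0.0022 + 0.0074 + 0.0146 + 0.0232 + 0.0347 + 0.0505 + 0.0752 + 0.1086 + 0.1436 + 0.1806 = 0.6406
G = 1 − 0.6406 = 0.3594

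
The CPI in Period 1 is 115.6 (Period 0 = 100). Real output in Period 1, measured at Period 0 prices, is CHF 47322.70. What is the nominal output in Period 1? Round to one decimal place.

54705.0

Nominal = Real × (Index/100) = 47322.70 × (115.6/100)
        = 47322.70 × 1.156 = 54705.0412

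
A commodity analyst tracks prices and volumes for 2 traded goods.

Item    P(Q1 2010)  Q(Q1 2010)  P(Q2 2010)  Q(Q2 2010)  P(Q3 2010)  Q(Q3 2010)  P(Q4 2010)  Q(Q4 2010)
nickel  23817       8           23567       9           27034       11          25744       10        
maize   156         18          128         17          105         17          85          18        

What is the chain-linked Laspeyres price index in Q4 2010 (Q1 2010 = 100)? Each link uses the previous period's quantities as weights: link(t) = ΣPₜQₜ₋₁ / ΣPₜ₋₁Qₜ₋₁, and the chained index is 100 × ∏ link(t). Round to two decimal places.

107.41

Link Q1 2010→Q2 2010:
ΣP(Q2 2010)Q(Q1 2010) = 23567×8 + 128×18 = 188536 + 2304 = 190840
ΣP(Q1 2010)Q(Q1 2010) = 23817×8 + 156×18 = 190536 + 2808 = 193344
link = 190840/193344 = 0.987049
Link Q2 2010→Q3 2010:
ΣP(Q3 2010)Q(Q2 2010) = 27034×9 + 105×17 = 243306 + 1785 = 245091
ΣP(Q2 2010)Q(Q2 2010) = 23567×9 + 128×17 = 212103 + 2176 = 214279
link = 245091/214279 = 1.143794
Link Q3 2010→Q4 2010:
ΣP(Q4 2010)Q(Q3 2010) = 25744×11 + 85×17 = 283184 + 1445 = 284629
ΣP(Q3 2010)Q(Q3 2010) = 27034×11 + 105×17 = 297374 + 1785 = 299159
link = 284629/299159 = 0.951431
Chained index = 100 × 0.987049 × 1.143794 × 0.951431 = 107.4147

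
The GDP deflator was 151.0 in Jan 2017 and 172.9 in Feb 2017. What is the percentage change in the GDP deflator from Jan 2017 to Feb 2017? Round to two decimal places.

14.50%

Change = (172.9 − 151.0) / 151.0 × 100
       = 21.9 / 151.0 × 100 = 14.5033%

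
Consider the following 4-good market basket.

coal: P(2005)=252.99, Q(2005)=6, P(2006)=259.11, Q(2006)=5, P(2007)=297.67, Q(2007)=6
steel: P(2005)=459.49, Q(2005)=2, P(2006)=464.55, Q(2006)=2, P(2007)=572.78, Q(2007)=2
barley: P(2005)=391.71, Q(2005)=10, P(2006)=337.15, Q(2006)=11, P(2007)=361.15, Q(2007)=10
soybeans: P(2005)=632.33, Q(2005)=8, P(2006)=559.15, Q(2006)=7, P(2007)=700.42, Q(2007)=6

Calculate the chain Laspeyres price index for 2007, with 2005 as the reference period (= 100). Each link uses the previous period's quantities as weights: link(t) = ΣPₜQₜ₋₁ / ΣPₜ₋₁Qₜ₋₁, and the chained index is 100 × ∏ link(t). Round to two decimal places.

Link 2005→2006:
ΣP(2006)Q(2005) = 259.11×6 + 464.55×2 + 337.15×10 + 559.15×8 = 1554.66 + 929.1 + 3371.5 + 4473.2 = 10328.46
ΣP(2005)Q(2005) = 252.99×6 + 459.49×2 + 391.71×10 + 632.33×8 = 1517.94 + 918.98 + 3917.1 + 5058.64 = 11412.66
link = 10328.46/11412.66 = 0.905000
Link 2006→2007:
ΣP(2007)Q(2006) = 297.67×5 + 572.78×2 + 361.15×11 + 700.42×7 = 1488.35 + 1145.56 + 3972.65 + 4902.94 = 11509.5
ΣP(2006)Q(2006) = 259.11×5 + 464.55×2 + 337.15×11 + 559.15×7 = 1295.55 + 929.1 + 3708.65 + 3914.05 = 9847.35
link = 11509.5/9847.35 = 1.168792
Chained index = 100 × 0.905000 × 1.168792 = 105.7757

105.78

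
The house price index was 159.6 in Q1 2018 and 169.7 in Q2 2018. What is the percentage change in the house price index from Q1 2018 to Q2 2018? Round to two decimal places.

6.33%

Change = (169.7 − 159.6) / 159.6 × 100
       = 10.1 / 159.6 × 100 = 6.3283%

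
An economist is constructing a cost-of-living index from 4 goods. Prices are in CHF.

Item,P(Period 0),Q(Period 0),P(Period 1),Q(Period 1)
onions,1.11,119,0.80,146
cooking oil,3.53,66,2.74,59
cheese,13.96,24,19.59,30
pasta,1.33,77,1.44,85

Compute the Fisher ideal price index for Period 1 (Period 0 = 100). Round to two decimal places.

Laspeyres component (base-period weights):
ΣP(Period 1)Q(Period 0) = 0.80×119 + 2.74×66 + 19.59×24 + 1.44×77 = 95.2 + 180.84 + 470.16 + 110.88 = 857.08
ΣP(Period 0)Q(Period 0) = 1.11×119 + 3.53×66 + 13.96×24 + 1.33×77 = 132.09 + 232.98 + 335.04 + 102.41 = 802.52
L = 857.08 / 802.52 × 100 = 106.7986
Paasche component (current-period weights):
ΣP(Period 1)Q(Period 1) = 0.80×146 + 2.74×59 + 19.59×30 + 1.44×85 = 116.8 + 161.66 + 587.7 + 122.4 = 988.56
ΣP(Period 0)Q(Period 1) = 1.11×146 + 3.53×59 + 13.96×30 + 1.33×85 = 162.06 + 208.27 + 418.8 + 113.05 = 902.18
P = 988.56 / 902.18 × 100 = 109.5746
Fisher = √(L × P) = √(106.7986 × 109.5746) = 108.1777

108.18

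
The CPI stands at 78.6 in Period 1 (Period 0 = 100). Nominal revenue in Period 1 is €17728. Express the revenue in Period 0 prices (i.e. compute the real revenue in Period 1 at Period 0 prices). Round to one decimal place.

22554.7

Real = Nominal ÷ (Index/100) = 17728 ÷ (78.6/100)
     = 17728 ÷ 0.786 = 22554.7074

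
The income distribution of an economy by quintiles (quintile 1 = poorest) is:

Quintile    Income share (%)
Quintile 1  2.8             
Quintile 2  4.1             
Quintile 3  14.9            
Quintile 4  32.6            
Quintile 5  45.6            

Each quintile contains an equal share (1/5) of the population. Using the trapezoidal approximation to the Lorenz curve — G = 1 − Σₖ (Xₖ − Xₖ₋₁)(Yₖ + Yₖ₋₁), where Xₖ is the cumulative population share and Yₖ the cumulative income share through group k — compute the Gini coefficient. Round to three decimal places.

Cumulative income shares Yₖ: 0.0280, 0.0690, 0.2180, 0.5440, 1.0000
Σ (Xₖ−Xₖ₋₁)(Yₖ+Yₖ₋₁) = (1/5)(0.0280+0.0000) + (1/5)(0.0690+0.0280) + (1/5)(0.2180+0.0690) + (1/5)(0.5440+0.2180) + (1/5)(1.0000+0.5440)
  = 0.0056 + 0.0194 + 0.0574 + 0.1524 + 0.3088 = 0.5436
G = 1 − 0.5436 = 0.4564

0.456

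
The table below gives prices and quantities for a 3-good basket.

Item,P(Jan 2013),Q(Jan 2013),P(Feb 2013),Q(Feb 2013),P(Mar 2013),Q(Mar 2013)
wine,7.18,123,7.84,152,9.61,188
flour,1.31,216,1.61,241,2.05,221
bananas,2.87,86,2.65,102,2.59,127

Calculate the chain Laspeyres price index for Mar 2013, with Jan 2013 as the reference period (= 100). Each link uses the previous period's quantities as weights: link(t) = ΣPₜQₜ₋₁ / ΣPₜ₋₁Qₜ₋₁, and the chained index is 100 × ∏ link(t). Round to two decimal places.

130.73

Link Jan 2013→Feb 2013:
ΣP(Feb 2013)Q(Jan 2013) = 7.84×123 + 1.61×216 + 2.65×86 = 964.32 + 347.76 + 227.9 = 1539.98
ΣP(Jan 2013)Q(Jan 2013) = 7.18×123 + 1.31×216 + 2.87×86 = 883.14 + 282.96 + 246.82 = 1412.92
link = 1539.98/1412.92 = 1.089927
Link Feb 2013→Mar 2013:
ΣP(Mar 2013)Q(Feb 2013) = 9.61×152 + 2.05×241 + 2.59×102 = 1460.72 + 494.05 + 264.18 = 2218.95
ΣP(Feb 2013)Q(Feb 2013) = 7.84×152 + 1.61×241 + 2.65×102 = 1191.68 + 388.01 + 270.3 = 1849.99
link = 2218.95/1849.99 = 1.199439
Chained index = 100 × 1.089927 × 1.199439 = 130.7301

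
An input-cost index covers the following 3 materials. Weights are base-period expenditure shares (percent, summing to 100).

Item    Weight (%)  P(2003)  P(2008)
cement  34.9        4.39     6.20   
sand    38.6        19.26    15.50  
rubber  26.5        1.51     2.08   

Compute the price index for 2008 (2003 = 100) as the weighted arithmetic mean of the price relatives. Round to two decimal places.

cement: 34.9 × (6.20/4.39) = 34.9 × 1.412301 = 49.2893
sand: 38.6 × (15.50/19.26) = 38.6 × 0.804777 = 31.0644
rubber: 26.5 × (2.08/1.51) = 26.5 × 1.377483 = 36.5033
Index = Σ wᵢ·(p₁ᵢ/p₀ᵢ) = 49.2893 + 31.0644 + 36.5033 = 116.8570

116.86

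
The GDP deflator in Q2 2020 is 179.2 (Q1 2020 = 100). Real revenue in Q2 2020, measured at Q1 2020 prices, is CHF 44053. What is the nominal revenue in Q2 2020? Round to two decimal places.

78942.98

Nominal = Real × (Index/100) = 44053 × (179.2/100)
        = 44053 × 1.792 = 78942.9760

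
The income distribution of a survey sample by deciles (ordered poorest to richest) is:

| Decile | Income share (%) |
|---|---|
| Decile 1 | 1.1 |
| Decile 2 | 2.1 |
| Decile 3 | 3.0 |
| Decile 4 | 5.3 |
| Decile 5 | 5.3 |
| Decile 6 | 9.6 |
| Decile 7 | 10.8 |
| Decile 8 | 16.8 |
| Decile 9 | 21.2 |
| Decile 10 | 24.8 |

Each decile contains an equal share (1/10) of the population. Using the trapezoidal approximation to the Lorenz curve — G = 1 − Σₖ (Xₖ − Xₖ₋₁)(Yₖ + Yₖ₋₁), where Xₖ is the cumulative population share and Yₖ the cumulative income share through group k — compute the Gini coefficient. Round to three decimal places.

Cumulative income shares Yₖ: 0.0110, 0.0320, 0.0620, 0.1150, 0.1680, 0.2640, 0.3720, 0.5400, 0.7520, 1.0000
Σ (Xₖ−Xₖ₋₁)(Yₖ+Yₖ₋₁) = (1/10)(0.0110+0.0000) + (1/10)(0.0320+0.0110) + (1/10)(0.0620+0.0320) + (1/10)(0.1150+0.0620) + (1/10)(0.1680+0.1150) + (1/10)(0.2640+0.1680) + (1/10)(0.3720+0.2640) + (1/10)(0.5400+0.3720) + (1/10)(0.7520+0.5400) + (1/10)(1.0000+0.7520)
  = 0.0011 + 0.0043 + 0.0094 + 0.0177 + 0.0283 + 0.0432 + 0.0636 + 0.0912 + 0.1292 + 0.1752 = 0.5632
G = 1 − 0.5632 = 0.4368

0.437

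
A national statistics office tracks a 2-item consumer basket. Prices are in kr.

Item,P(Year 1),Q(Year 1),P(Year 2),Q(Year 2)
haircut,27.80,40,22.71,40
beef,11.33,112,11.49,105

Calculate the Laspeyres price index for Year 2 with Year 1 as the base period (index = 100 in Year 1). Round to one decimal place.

Laspeyres price index uses base-period quantities as weights.
ΣP(Year 2)·Q(Year 1) = 22.71×40 + 11.49×112 = 908.4 + 1286.88 = 2195.28
ΣP(Year 1)·Q(Year 1) = 27.80×40 + 11.33×112 = 1112 + 1268.96 = 2380.96
Index = 2195.28 / 2380.96 × 100 = 92.2015

92.2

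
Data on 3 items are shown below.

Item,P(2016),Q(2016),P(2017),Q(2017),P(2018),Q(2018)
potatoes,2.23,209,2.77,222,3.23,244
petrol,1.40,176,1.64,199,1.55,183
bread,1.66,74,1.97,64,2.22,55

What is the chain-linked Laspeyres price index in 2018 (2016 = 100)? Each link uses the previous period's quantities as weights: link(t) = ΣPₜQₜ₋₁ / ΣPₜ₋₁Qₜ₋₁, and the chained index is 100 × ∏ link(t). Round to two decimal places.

Link 2016→2017:
ΣP(2017)Q(2016) = 2.77×209 + 1.64×176 + 1.97×74 = 578.93 + 288.64 + 145.78 = 1013.35
ΣP(2016)Q(2016) = 2.23×209 + 1.40×176 + 1.66×74 = 466.07 + 246.4 + 122.84 = 835.31
link = 1013.35/835.31 = 1.213142
Link 2017→2018:
ΣP(2018)Q(2017) = 3.23×222 + 1.55×199 + 2.22×64 = 717.06 + 308.45 + 142.08 = 1167.59
ΣP(2017)Q(2017) = 2.77×222 + 1.64×199 + 1.97×64 = 614.94 + 326.36 + 126.08 = 1067.38
link = 1167.59/1067.38 = 1.093884
Chained index = 100 × 1.213142 × 1.093884 = 132.7037

132.70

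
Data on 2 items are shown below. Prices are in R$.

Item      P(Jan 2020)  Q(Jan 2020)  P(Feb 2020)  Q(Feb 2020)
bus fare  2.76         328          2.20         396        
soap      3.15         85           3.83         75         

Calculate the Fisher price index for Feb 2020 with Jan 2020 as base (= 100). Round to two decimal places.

88.20

Laspeyres component (base-period weights):
ΣP(Feb 2020)Q(Jan 2020) = 2.20×328 + 3.83×85 = 721.6 + 325.55 = 1047.15
ΣP(Jan 2020)Q(Jan 2020) = 2.76×328 + 3.15×85 = 905.28 + 267.75 = 1173.03
L = 1047.15 / 1173.03 × 100 = 89.2688
Paasche component (current-period weights):
ΣP(Feb 2020)Q(Feb 2020) = 2.20×396 + 3.83×75 = 871.2 + 287.25 = 1158.45
ΣP(Jan 2020)Q(Feb 2020) = 2.76×396 + 3.15×75 = 1092.96 + 236.25 = 1329.21
P = 1158.45 / 1329.21 × 100 = 87.1533
Fisher = √(L × P) = √(89.2688 × 87.1533) = 88.2047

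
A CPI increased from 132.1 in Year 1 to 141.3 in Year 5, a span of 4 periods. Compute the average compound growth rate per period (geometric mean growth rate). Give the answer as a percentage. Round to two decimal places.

1.70%

Growth factor = (141.3/132.1)^(1/4) = (1.069644)^(1/4) = 1.016974
Growth rate = 1.016974 − 1 = 0.016974 = 1.6974%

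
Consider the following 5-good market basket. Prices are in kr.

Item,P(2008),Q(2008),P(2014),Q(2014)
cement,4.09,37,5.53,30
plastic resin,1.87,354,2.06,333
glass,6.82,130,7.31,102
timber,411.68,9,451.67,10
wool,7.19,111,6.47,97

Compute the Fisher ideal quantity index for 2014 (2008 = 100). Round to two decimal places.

100.98

Laspeyres component (base-period weights):
ΣP(2008)Q(2014) = 4.09×30 + 1.87×333 + 6.82×102 + 411.68×10 + 7.19×97 = 122.7 + 622.71 + 695.64 + 4116.8 + 697.43 = 6255.28
ΣP(2008)Q(2008) = 4.09×37 + 1.87×354 + 6.82×130 + 411.68×9 + 7.19×111 = 151.33 + 661.98 + 886.6 + 3705.12 + 798.09 = 6203.12
L = 6255.28 / 6203.12 × 100 = 100.8409
Paasche component (current-period weights):
ΣP(2014)Q(2014) = 5.53×30 + 2.06×333 + 7.31×102 + 451.67×10 + 6.47×97 = 165.9 + 685.98 + 745.62 + 4516.7 + 627.59 = 6741.79
ΣP(2014)Q(2008) = 5.53×37 + 2.06×354 + 7.31×130 + 451.67×9 + 6.47×111 = 204.61 + 729.24 + 950.3 + 4065.03 + 718.17 = 6667.35
P = 6741.79 / 6667.35 × 100 = 101.1165
Fisher = √(L × P) = √(100.8409 × 101.1165) = 100.9786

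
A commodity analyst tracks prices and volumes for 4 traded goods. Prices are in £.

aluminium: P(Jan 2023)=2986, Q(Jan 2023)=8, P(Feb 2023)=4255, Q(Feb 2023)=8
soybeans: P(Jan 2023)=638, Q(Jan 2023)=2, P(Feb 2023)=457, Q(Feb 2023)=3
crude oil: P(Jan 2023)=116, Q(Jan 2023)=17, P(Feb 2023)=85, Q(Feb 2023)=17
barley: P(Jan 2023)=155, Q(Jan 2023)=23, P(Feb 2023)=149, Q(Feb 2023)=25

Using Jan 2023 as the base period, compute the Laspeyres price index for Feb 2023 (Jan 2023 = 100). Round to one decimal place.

Laspeyres price index uses base-period quantities as weights.
ΣP(Feb 2023)·Q(Jan 2023) = 4255×8 + 457×2 + 85×17 + 149×23 = 34040 + 914 + 1445 + 3427 = 39826
ΣP(Jan 2023)·Q(Jan 2023) = 2986×8 + 638×2 + 116×17 + 155×23 = 23888 + 1276 + 1972 + 3565 = 30701
Index = 39826 / 30701 × 100 = 129.7222

129.7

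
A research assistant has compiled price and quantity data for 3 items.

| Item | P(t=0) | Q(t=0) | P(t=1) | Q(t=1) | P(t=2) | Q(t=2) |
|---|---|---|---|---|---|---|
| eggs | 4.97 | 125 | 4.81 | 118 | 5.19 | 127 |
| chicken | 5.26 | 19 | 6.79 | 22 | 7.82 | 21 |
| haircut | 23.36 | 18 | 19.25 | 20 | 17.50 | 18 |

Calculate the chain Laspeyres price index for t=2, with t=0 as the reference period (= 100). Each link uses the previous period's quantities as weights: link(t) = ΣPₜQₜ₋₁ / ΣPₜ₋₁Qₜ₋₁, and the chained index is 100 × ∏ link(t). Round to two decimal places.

Link t=0→t=1:
ΣP(t=1)Q(t=0) = 4.81×125 + 6.79×19 + 19.25×18 = 601.25 + 129.01 + 346.5 = 1076.76
ΣP(t=0)Q(t=0) = 4.97×125 + 5.26×19 + 23.36×18 = 621.25 + 99.94 + 420.48 = 1141.67
link = 1076.76/1141.67 = 0.943145
Link t=1→t=2:
ΣP(t=2)Q(t=1) = 5.19×118 + 7.82×22 + 17.50×20 = 612.42 + 172.04 + 350 = 1134.46
ΣP(t=1)Q(t=1) = 4.81×118 + 6.79×22 + 19.25×20 = 567.58 + 149.38 + 385 = 1101.96
link = 1134.46/1101.96 = 1.029493
Chained index = 100 × 0.943145 × 1.029493 = 97.0961

97.10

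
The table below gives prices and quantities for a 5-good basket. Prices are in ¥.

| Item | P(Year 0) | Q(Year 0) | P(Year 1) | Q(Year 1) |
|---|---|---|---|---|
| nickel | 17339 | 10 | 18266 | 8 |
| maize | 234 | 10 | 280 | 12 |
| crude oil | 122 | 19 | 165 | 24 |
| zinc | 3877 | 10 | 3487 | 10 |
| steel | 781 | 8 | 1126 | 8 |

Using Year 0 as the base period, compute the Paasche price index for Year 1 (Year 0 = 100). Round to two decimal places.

104.15

Paasche price index uses current-period quantities as weights.
ΣP(Year 1)·Q(Year 1) = 18266×8 + 280×12 + 165×24 + 3487×10 + 1126×8 = 146128 + 3360 + 3960 + 34870 + 9008 = 197326
ΣP(Year 0)·Q(Year 1) = 17339×8 + 234×12 + 122×24 + 3877×10 + 781×8 = 138712 + 2808 + 2928 + 38770 + 6248 = 189466
Index = 197326 / 189466 × 100 = 104.1485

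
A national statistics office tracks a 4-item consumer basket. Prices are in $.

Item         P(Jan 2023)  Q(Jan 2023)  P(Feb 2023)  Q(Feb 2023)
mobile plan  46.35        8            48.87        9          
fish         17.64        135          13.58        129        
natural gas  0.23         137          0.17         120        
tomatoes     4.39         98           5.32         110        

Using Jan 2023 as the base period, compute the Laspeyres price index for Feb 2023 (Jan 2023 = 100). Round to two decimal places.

86.15

Laspeyres price index uses base-period quantities as weights.
ΣP(Feb 2023)·Q(Jan 2023) = 48.87×8 + 13.58×135 + 0.17×137 + 5.32×98 = 390.96 + 1833.3 + 23.29 + 521.36 = 2768.91
ΣP(Jan 2023)·Q(Jan 2023) = 46.35×8 + 17.64×135 + 0.23×137 + 4.39×98 = 370.8 + 2381.4 + 31.51 + 430.22 = 3213.93
Index = 2768.91 / 3213.93 × 100 = 86.1534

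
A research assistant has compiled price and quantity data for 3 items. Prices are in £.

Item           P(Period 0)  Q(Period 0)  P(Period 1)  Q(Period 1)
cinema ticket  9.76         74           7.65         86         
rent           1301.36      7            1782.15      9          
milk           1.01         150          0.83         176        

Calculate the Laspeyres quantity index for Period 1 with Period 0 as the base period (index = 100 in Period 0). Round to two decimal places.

127.51

Laspeyres quantity index uses base-period prices as weights.
ΣP(Period 0)·Q(Period 1) = 9.76×86 + 1301.36×9 + 1.01×176 = 839.36 + 11712.24 + 177.76 = 12729.36
ΣP(Period 0)·Q(Period 0) = 9.76×74 + 1301.36×7 + 1.01×150 = 722.24 + 9109.52 + 151.5 = 9983.26
Index = 12729.36 / 9983.26 × 100 = 127.5070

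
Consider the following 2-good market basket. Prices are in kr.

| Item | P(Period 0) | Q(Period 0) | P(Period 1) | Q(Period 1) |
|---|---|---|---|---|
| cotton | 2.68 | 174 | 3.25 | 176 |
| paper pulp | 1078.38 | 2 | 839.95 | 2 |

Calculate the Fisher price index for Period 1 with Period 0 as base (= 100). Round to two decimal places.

Laspeyres component (base-period weights):
ΣP(Period 1)Q(Period 0) = 3.25×174 + 839.95×2 = 565.5 + 1679.9 = 2245.4
ΣP(Period 0)Q(Period 0) = 2.68×174 + 1078.38×2 = 466.32 + 2156.76 = 2623.08
L = 2245.4 / 2623.08 × 100 = 85.6017
Paasche component (current-period weights):
ΣP(Period 1)Q(Period 1) = 3.25×176 + 839.95×2 = 572 + 1679.9 = 2251.9
ΣP(Period 0)Q(Period 1) = 2.68×176 + 1078.38×2 = 471.68 + 2156.76 = 2628.44
P = 2251.9 / 2628.44 × 100 = 85.6744
Fisher = √(L × P) = √(85.6017 × 85.6744) = 85.6380

85.64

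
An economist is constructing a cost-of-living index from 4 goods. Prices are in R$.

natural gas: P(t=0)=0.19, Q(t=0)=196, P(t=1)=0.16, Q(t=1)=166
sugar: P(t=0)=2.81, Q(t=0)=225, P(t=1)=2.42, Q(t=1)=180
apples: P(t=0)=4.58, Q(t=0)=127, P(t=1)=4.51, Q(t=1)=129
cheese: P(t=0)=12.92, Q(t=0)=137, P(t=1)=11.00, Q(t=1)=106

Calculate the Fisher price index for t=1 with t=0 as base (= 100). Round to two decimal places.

88.19

Laspeyres component (base-period weights):
ΣP(t=1)Q(t=0) = 0.16×196 + 2.42×225 + 4.51×127 + 11.00×137 = 31.36 + 544.5 + 572.77 + 1507 = 2655.63
ΣP(t=0)Q(t=0) = 0.19×196 + 2.81×225 + 4.58×127 + 12.92×137 = 37.24 + 632.25 + 581.66 + 1770.04 = 3021.19
L = 2655.63 / 3021.19 × 100 = 87.9001
Paasche component (current-period weights):
ΣP(t=1)Q(t=1) = 0.16×166 + 2.42×180 + 4.51×129 + 11.00×106 = 26.56 + 435.6 + 581.79 + 1166 = 2209.95
ΣP(t=0)Q(t=1) = 0.19×166 + 2.81×180 + 4.58×129 + 12.92×106 = 31.54 + 505.8 + 590.82 + 1369.52 = 2497.68
P = 2209.95 / 2497.68 × 100 = 88.4801
Fisher = √(L × P) = √(87.9001 × 88.4801) = 88.1896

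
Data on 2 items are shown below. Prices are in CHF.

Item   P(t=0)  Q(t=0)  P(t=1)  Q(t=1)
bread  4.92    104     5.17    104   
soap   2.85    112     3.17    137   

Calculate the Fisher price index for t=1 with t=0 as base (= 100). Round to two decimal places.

Laspeyres component (base-period weights):
ΣP(t=1)Q(t=0) = 5.17×104 + 3.17×112 = 537.68 + 355.04 = 892.72
ΣP(t=0)Q(t=0) = 4.92×104 + 2.85×112 = 511.68 + 319.2 = 830.88
L = 892.72 / 830.88 × 100 = 107.4427
Paasche component (current-period weights):
ΣP(t=1)Q(t=1) = 5.17×104 + 3.17×137 = 537.68 + 434.29 = 971.97
ΣP(t=0)Q(t=1) = 4.92×104 + 2.85×137 = 511.68 + 390.45 = 902.13
P = 971.97 / 902.13 × 100 = 107.7417
Fisher = √(L × P) = √(107.4427 × 107.7417) = 107.5921

107.59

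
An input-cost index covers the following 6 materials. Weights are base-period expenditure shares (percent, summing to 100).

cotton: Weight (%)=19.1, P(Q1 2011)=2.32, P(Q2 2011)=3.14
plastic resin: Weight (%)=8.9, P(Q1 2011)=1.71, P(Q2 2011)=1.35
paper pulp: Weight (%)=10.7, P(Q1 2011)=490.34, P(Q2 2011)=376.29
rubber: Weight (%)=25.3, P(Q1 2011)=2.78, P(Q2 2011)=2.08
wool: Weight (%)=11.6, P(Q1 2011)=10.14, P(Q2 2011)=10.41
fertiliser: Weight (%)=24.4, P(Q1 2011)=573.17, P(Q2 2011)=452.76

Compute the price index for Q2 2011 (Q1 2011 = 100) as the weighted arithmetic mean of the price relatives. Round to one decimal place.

91.2

cotton: 19.1 × (3.14/2.32) = 19.1 × 1.353448 = 25.8509
plastic resin: 8.9 × (1.35/1.71) = 8.9 × 0.789474 = 7.0263
paper pulp: 10.7 × (376.29/490.34) = 10.7 × 0.767406 = 8.2112
rubber: 25.3 × (2.08/2.78) = 25.3 × 0.748201 = 18.9295
wool: 11.6 × (10.41/10.14) = 11.6 × 1.026627 = 11.9089
fertiliser: 24.4 × (452.76/573.17) = 24.4 × 0.789923 = 19.2741
Index = Σ wᵢ·(p₁ᵢ/p₀ᵢ) = 25.8509 + 7.0263 + 8.2112 + 18.9295 + 11.9089 + 19.2741 = 91.2009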